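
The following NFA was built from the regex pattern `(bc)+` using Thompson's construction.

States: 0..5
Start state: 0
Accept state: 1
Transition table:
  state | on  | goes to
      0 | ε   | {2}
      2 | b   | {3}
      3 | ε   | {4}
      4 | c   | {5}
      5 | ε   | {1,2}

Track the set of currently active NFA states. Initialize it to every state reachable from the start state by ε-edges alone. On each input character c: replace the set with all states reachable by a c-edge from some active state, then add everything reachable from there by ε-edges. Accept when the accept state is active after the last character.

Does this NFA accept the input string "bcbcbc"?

S₀ = ε-closure({0}) = {0,2}
'b' @ 1: {3,4}
'c' @ 2: {1,2,5}  ✓accept
'b' @ 3: {3,4}
'c' @ 4: {1,2,5}  ✓accept
'b' @ 5: {3,4}
'c' @ 6: {1,2,5}  ✓accept
final: {1,2,5}; accept 1 in set

Answer: ACCEPT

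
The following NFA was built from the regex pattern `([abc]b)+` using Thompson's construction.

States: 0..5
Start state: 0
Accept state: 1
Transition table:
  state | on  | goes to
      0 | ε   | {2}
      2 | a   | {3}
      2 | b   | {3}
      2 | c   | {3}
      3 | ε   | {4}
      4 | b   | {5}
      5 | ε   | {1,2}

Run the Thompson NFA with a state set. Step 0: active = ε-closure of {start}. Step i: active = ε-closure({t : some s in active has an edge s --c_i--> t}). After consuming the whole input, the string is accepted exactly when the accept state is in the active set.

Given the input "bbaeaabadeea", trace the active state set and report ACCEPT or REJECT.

Answer: REJECT

Derivation:
start: ε-closure({0}) = {0,2}
'b' @ 1: {3,4}
'b' @ 2: {1,2,5}  ✓accept
'a' @ 3: {3,4}
'e' @ 4: {}  — state set empty
rest 'aabadeea' ignored (set empty)
final: {}; accept 1 not in set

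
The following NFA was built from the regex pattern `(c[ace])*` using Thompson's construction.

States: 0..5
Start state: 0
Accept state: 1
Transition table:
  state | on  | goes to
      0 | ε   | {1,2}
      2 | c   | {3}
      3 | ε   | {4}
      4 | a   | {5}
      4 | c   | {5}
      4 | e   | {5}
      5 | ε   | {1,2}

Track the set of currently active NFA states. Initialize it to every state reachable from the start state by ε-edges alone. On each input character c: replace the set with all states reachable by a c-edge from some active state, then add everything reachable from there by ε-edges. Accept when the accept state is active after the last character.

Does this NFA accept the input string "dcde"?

Answer: REJECT

Trace:
S₀ = ε-closure({0}) = {0,1,2}
'd' @ 1: {}  — state set empty
rest 'cde' ignored (set empty)
after full input: {}  (accept=1 not in)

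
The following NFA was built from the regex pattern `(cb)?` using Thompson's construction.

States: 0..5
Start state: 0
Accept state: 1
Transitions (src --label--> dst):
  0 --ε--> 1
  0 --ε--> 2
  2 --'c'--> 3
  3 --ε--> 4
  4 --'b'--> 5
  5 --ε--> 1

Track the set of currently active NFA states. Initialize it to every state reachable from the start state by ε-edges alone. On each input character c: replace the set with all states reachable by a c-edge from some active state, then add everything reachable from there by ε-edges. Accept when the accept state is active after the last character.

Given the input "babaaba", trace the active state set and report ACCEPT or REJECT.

start: ε-closure({0}) = {0,1,2}
'b' @ 1: {}  — dead — no transitions
rest 'abaaba' ignored (set empty)
final: {}; accept 1 not in set

Answer: REJECT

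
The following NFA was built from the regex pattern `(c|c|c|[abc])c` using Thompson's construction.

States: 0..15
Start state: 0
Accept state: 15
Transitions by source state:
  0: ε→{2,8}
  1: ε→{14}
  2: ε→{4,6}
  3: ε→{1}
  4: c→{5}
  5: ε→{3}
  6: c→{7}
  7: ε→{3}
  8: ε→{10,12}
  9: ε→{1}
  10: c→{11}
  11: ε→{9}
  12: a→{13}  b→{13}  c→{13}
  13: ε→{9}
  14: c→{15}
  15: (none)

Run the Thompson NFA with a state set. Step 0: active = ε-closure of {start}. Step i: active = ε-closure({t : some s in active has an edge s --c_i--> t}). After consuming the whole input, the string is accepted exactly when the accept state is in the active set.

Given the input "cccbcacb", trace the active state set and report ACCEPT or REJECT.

Answer: REJECT

Derivation:
start: ε-closure({0}) = {0,2,4,6,8,10,12}
'c' @ 1: {1,3,5,7,9,11,13,14}
'c' @ 2: {15}  [accepting]
'c' @ 3: {}  — no active states
rest 'bcacb' ignored (set empty)
final: {}; accept 15 not in set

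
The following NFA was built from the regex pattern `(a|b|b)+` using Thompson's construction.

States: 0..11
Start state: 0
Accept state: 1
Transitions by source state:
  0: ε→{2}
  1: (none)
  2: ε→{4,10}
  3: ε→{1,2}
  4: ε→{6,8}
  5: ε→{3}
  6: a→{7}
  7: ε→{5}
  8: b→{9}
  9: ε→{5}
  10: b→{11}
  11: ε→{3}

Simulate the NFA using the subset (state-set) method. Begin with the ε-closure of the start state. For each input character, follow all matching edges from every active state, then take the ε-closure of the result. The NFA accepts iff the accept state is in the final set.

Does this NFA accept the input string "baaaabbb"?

S₀ = ε-closure({0}) = {0,2,4,6,8,10}
'b' @ 1: {1,2,3,4,5,6,8,9,10,11}  (accept∈set)
'a' @ 2: {1,2,3,4,5,6,7,8,10}  (accept∈set)
'a' @ 3: {1,2,3,4,5,6,7,8,10}  (accept∈set)
'a' @ 4: {1,2,3,4,5,6,7,8,10}  (accept∈set)
'a' @ 5: {1,2,3,4,5,6,7,8,10}  (accept∈set)
'b' @ 6: {1,2,3,4,5,6,8,9,10,11}  (accept∈set)
'b' @ 7: {1,2,3,4,5,6,8,9,10,11}  (accept∈set)
'b' @ 8: {1,2,3,4,5,6,8,9,10,11}  (accept∈set)
end set {1,2,3,4,5,6,8,9,10,11} — state 1 in

Answer: ACCEPT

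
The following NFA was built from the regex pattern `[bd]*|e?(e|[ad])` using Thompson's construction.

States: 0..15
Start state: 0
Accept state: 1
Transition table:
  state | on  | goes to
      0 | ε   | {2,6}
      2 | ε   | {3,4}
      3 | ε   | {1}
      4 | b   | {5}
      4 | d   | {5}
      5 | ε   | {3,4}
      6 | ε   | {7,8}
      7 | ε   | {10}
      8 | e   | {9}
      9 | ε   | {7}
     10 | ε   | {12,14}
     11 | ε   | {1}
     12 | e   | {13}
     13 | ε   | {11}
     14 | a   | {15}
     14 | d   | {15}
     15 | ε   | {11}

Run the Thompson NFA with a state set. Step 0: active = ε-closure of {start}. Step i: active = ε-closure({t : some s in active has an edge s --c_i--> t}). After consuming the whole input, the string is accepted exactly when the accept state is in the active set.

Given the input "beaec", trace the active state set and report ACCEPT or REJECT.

initial (ε-close {0}): {0,1,2,3,4,6,7,8,10,12,14}
'b' @ 1: {1,3,4,5}  (accept∈set)
'e' @ 2: {}  — state set empty
rest 'aec' ignored (set empty)
end set {} — state 1 not in

Answer: REJECT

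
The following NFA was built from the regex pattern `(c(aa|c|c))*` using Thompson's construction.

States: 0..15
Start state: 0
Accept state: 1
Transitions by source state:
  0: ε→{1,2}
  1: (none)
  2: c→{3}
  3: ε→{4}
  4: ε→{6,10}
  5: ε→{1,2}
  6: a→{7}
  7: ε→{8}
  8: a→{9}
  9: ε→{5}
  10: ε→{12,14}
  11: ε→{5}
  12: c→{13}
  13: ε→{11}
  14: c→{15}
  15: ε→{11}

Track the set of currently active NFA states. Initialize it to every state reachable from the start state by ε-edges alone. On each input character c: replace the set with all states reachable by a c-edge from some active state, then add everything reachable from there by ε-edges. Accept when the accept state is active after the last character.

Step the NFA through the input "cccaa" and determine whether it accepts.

Answer: ACCEPT

Trace:
initial (ε-close {0}): {0,1,2}
'c' @ 1: {3,4,6,10,12,14}
'c' @ 2: {1,2,5,11,13,15}  [accepting]
'c' @ 3: {3,4,6,10,12,14}
'a' @ 4: {7,8}
'a' @ 5: {1,2,5,9}  [accepting]
end set {1,2,5,9} — state 1 in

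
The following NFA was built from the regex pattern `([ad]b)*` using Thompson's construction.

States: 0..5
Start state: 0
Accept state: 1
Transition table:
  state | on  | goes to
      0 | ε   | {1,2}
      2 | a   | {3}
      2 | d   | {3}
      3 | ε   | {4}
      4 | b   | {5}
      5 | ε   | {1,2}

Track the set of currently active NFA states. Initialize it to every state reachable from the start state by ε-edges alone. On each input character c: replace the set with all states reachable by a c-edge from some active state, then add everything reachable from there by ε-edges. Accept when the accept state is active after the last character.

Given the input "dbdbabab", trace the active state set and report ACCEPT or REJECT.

S₀ = ε-closure({0}) = {0,1,2}
'd' @ 1: {3,4}
'b' @ 2: {1,2,5}  ✓accept
'd' @ 3: {3,4}
'b' @ 4: {1,2,5}  ✓accept
'a' @ 5: {3,4}
'b' @ 6: {1,2,5}  ✓accept
'a' @ 7: {3,4}
'b' @ 8: {1,2,5}  ✓accept
end set {1,2,5} — state 1 in

Answer: ACCEPT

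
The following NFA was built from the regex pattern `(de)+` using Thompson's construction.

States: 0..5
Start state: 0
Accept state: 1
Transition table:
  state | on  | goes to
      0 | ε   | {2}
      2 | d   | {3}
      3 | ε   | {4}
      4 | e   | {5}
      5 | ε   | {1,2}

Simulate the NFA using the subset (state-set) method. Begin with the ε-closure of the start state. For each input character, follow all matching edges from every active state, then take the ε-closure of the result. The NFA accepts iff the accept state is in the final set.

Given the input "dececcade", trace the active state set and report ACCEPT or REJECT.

Answer: REJECT

Steps:
start: ε-closure({0}) = {0,2}
'd' @ 1: {3,4}
'e' @ 2: {1,2,5}  [accepting]
'c' @ 3: {}  — no active states
rest 'eccade' ignored (set empty)
final: {}; accept 1 not in set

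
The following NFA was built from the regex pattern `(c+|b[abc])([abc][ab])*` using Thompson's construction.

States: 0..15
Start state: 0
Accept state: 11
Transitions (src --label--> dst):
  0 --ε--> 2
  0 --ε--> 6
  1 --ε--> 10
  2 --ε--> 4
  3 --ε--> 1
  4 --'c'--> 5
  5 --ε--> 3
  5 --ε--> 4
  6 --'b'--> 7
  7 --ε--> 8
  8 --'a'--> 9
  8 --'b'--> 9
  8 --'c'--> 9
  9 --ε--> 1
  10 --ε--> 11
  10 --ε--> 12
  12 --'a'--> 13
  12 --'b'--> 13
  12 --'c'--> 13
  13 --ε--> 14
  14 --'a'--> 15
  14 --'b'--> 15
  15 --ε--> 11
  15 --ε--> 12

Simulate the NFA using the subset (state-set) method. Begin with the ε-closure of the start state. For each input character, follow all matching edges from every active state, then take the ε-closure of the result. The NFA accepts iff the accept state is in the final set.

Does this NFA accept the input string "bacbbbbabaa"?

initial (ε-close {0}): {0,2,4,6}
'b' @ 1: {7,8}
'a' @ 2: {1,9,10,11,12}  [accepting]
'c' @ 3: {13,14}
'b' @ 4: {11,12,15}  [accepting]
'b' @ 5: {13,14}
'b' @ 6: {11,12,15}  [accepting]
'b' @ 7: {13,14}
'a' @ 8: {11,12,15}  [accepting]
'b' @ 9: {13,14}
'a' @ 10: {11,12,15}  [accepting]
'a' @ 11: {13,14}
after full input: {13,14}  (accept=11 not in)

Answer: REJECT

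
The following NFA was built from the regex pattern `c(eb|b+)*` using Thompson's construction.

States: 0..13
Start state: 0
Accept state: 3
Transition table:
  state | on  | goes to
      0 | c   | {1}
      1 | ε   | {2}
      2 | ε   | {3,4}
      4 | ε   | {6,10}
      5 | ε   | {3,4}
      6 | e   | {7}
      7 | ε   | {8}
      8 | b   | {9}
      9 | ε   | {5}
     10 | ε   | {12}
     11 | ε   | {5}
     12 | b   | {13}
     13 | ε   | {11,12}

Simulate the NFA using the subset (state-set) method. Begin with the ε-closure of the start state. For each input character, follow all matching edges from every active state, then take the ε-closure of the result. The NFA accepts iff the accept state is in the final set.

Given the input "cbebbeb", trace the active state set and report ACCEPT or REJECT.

initial (ε-close {0}): {0}
'c' @ 1: {1,2,3,4,6,10,12}  [accepting]
'b' @ 2: {3,4,5,6,10,11,12,13}  [accepting]
'e' @ 3: {7,8}
'b' @ 4: {3,4,5,6,9,10,12}  [accepting]
'b' @ 5: {3,4,5,6,10,11,12,13}  [accepting]
'e' @ 6: {7,8}
'b' @ 7: {3,4,5,6,9,10,12}  [accepting]
after full input: {3,4,5,6,9,10,12}  (accept=3 in)

Answer: ACCEPT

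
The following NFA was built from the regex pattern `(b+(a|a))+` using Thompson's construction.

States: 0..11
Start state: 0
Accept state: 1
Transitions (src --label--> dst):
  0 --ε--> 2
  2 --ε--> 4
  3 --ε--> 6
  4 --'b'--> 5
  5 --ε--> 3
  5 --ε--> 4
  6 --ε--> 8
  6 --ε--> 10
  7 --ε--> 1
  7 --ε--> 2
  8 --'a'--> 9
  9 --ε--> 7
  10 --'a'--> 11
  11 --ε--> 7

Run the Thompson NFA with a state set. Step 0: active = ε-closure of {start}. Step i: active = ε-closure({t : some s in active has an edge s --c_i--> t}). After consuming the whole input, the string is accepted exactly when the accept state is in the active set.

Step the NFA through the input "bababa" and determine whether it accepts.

S₀ = ε-closure({0}) = {0,2,4}
'b' @ 1: {3,4,5,6,8,10}
'a' @ 2: {1,2,4,7,9,11}  ✓accept
'b' @ 3: {3,4,5,6,8,10}
'a' @ 4: {1,2,4,7,9,11}  ✓accept
'b' @ 5: {3,4,5,6,8,10}
'a' @ 6: {1,2,4,7,9,11}  ✓accept
final: {1,2,4,7,9,11}; accept 1 in set

Answer: ACCEPT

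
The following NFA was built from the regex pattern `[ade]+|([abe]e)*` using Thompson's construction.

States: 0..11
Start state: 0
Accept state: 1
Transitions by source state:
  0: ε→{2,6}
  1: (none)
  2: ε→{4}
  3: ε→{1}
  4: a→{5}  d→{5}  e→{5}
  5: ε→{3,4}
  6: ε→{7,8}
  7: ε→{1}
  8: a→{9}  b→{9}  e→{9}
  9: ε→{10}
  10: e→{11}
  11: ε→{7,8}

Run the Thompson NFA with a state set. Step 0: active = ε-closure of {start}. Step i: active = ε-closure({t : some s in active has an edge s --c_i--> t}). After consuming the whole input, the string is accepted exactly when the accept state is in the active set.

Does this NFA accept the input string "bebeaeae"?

S₀ = ε-closure({0}) = {0,1,2,4,6,7,8}
'b' @ 1: {9,10}
'e' @ 2: {1,7,8,11}  [accepting]
'b' @ 3: {9,10}
'e' @ 4: {1,7,8,11}  [accepting]
'a' @ 5: {9,10}
'e' @ 6: {1,7,8,11}  [accepting]
'a' @ 7: {9,10}
'e' @ 8: {1,7,8,11}  [accepting]
end set {1,7,8,11} — state 1 in

Answer: ACCEPT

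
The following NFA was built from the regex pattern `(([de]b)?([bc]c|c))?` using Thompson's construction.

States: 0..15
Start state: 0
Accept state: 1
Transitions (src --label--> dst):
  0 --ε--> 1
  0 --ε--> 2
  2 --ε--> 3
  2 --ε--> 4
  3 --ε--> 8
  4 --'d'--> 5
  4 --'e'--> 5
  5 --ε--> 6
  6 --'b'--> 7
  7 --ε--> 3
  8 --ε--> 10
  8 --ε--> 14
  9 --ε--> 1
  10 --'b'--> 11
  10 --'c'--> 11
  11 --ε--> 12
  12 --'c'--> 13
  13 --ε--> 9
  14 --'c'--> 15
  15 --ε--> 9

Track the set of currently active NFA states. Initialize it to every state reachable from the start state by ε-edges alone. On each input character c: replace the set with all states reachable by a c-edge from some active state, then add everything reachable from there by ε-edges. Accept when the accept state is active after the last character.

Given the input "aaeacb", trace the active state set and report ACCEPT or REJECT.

Answer: REJECT

Trace:
start: ε-closure({0}) = {0,1,2,3,4,8,10,14}
'a' @ 1: {}  — no active states
rest 'aeacb' ignored (set empty)
after full input: {}  (accept=1 not in)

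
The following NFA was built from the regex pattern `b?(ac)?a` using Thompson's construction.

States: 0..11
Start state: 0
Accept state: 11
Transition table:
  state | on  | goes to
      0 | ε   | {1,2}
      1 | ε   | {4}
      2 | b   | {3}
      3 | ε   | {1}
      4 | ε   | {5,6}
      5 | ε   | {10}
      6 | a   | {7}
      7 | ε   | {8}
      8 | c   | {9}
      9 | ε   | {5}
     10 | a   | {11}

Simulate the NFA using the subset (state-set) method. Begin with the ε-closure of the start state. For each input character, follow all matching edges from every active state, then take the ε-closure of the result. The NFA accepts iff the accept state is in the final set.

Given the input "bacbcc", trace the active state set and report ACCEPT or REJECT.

Answer: REJECT

Steps:
S₀ = ε-closure({0}) = {0,1,2,4,5,6,10}
'b' @ 1: {1,3,4,5,6,10}
'a' @ 2: {7,8,11}  [accepting]
'c' @ 3: {5,9,10}
'b' @ 4: {}  — no active states
rest 'cc' ignored (set empty)
final: {}; accept 11 not in set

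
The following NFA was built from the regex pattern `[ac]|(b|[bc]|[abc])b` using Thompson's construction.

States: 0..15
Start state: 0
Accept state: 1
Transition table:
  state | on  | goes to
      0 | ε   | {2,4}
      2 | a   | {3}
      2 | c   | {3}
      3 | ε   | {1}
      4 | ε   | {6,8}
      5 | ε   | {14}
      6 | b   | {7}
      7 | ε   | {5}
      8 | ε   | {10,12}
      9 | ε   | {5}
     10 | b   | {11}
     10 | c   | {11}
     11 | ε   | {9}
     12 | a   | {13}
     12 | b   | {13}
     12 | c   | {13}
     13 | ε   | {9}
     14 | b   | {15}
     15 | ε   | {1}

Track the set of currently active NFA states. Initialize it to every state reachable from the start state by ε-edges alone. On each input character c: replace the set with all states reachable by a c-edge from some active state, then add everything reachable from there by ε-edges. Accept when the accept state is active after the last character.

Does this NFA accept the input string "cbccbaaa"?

initial (ε-close {0}): {0,2,4,6,8,10,12}
'c' @ 1: {1,3,5,9,11,13,14}  [accepting]
'b' @ 2: {1,15}  [accepting]
'c' @ 3: {}  — no active states
rest 'cbaaa' ignored (set empty)
final: {}; accept 1 not in set

Answer: REJECT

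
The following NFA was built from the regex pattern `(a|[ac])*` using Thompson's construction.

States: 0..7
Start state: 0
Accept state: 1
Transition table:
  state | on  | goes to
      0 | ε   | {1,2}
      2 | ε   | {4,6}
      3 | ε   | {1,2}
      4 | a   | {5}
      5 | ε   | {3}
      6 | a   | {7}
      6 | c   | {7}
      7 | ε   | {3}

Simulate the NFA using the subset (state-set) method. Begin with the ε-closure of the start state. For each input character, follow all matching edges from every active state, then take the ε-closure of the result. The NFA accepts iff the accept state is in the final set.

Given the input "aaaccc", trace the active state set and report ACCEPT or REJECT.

Answer: ACCEPT

Derivation:
start: ε-closure({0}) = {0,1,2,4,6}
'a' @ 1: {1,2,3,4,5,6,7}  [accepting]
'a' @ 2: {1,2,3,4,5,6,7}  [accepting]
'a' @ 3: {1,2,3,4,5,6,7}  [accepting]
'c' @ 4: {1,2,3,4,6,7}  [accepting]
'c' @ 5: {1,2,3,4,6,7}  [accepting]
'c' @ 6: {1,2,3,4,6,7}  [accepting]
final: {1,2,3,4,6,7}; accept 1 in set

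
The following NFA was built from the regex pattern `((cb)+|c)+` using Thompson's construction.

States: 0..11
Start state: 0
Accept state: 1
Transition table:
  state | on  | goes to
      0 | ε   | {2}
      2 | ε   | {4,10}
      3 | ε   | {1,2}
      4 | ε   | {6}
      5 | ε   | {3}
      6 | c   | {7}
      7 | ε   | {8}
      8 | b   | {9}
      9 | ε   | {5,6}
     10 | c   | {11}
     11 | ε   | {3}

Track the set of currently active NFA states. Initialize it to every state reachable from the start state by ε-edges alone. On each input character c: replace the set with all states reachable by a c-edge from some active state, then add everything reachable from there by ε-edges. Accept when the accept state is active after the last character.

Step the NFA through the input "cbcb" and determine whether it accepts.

start: ε-closure({0}) = {0,2,4,6,10}
'c' @ 1: {1,2,3,4,6,7,8,10,11}  (accept∈set)
'b' @ 2: {1,2,3,4,5,6,9,10}  (accept∈set)
'c' @ 3: {1,2,3,4,6,7,8,10,11}  (accept∈set)
'b' @ 4: {1,2,3,4,5,6,9,10}  (accept∈set)
final: {1,2,3,4,5,6,9,10}; accept 1 in set

Answer: ACCEPT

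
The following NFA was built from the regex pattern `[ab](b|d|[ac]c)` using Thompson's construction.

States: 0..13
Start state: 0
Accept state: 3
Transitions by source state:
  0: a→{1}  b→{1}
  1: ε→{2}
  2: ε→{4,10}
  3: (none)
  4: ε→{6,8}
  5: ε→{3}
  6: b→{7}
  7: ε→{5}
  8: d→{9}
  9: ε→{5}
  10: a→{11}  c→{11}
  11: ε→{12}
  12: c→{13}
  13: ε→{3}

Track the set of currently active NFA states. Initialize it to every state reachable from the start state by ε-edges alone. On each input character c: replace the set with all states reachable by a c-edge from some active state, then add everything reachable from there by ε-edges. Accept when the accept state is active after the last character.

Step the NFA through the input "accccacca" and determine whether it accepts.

S₀ = ε-closure({0}) = {0}
'a' @ 1: {1,2,4,6,8,10}
'c' @ 2: {11,12}
'c' @ 3: {3,13}  (accept∈set)
'c' @ 4: {}  — no active states
rest 'cacca' ignored (set empty)
end set {} — state 3 not in

Answer: REJECT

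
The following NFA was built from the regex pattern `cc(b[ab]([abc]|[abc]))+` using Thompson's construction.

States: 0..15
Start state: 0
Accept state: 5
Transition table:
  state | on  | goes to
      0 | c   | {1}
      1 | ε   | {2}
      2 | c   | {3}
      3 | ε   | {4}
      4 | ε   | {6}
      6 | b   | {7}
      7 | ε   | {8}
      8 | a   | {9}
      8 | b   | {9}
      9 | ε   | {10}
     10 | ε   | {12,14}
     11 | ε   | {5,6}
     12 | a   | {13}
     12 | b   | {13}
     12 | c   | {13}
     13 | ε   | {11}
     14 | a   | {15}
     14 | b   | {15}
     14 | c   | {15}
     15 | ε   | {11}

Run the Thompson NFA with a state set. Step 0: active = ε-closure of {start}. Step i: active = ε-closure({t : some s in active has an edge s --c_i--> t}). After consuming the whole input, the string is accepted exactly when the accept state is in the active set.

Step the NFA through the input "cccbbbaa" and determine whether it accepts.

S₀ = ε-closure({0}) = {0}
'c' @ 1: {1,2}
'c' @ 2: {3,4,6}
'c' @ 3: {}  — no active states
rest 'bbbaa' ignored (set empty)
final: {}; accept 5 not in set

Answer: REJECT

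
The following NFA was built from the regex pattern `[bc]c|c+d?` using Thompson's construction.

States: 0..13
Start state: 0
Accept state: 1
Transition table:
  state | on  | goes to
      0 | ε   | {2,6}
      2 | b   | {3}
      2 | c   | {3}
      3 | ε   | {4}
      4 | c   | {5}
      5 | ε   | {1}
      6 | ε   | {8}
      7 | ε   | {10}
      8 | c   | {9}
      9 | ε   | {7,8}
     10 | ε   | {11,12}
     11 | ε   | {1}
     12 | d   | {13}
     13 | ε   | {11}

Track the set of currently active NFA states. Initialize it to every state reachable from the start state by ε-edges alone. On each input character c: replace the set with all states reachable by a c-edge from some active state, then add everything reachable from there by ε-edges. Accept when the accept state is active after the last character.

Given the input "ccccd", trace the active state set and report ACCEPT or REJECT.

initial (ε-close {0}): {0,2,6,8}
'c' @ 1: {1,3,4,7,8,9,10,11,12}  ✓accept
'c' @ 2: {1,5,7,8,9,10,11,12}  ✓accept
'c' @ 3: {1,7,8,9,10,11,12}  ✓accept
'c' @ 4: {1,7,8,9,10,11,12}  ✓accept
'd' @ 5: {1,11,13}  ✓accept
final: {1,11,13}; accept 1 in set

Answer: ACCEPT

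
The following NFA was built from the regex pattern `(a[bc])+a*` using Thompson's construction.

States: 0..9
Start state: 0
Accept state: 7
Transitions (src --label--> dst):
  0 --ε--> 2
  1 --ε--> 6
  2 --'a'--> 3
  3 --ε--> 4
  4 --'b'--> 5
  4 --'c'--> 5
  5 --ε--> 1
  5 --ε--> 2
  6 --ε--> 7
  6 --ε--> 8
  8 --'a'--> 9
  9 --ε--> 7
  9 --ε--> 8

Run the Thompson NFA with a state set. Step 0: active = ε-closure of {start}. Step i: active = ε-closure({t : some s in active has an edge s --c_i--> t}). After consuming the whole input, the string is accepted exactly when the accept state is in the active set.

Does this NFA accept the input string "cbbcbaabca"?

Answer: REJECT

Steps:
start: ε-closure({0}) = {0,2}
'c' @ 1: {}  — dead — no transitions
rest 'bbcbaabca' ignored (set empty)
after full input: {}  (accept=7 not in)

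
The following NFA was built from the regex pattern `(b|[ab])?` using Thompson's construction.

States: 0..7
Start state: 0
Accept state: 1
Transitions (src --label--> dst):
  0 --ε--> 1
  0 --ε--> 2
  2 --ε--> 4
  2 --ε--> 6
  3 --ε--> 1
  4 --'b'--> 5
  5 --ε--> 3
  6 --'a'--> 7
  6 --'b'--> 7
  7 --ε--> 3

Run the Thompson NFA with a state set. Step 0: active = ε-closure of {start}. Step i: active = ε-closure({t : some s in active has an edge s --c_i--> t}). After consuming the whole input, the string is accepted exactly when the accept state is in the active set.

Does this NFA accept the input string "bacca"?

Answer: REJECT

Derivation:
start: ε-closure({0}) = {0,1,2,4,6}
'b' @ 1: {1,3,5,7}  [accepting]
'a' @ 2: {}  — dead — no transitions
rest 'cca' ignored (set empty)
end set {} — state 1 not in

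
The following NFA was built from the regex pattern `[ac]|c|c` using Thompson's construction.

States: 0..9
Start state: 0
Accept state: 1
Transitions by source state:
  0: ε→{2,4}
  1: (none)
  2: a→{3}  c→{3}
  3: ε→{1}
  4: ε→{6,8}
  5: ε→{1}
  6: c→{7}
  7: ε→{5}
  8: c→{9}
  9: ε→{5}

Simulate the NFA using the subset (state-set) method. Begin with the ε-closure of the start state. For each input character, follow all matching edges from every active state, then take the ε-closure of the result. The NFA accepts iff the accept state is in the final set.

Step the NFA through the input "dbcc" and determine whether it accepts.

S₀ = ε-closure({0}) = {0,2,4,6,8}
'd' @ 1: {}  — no active states
rest 'bcc' ignored (set empty)
end set {} — state 1 not in

Answer: REJECT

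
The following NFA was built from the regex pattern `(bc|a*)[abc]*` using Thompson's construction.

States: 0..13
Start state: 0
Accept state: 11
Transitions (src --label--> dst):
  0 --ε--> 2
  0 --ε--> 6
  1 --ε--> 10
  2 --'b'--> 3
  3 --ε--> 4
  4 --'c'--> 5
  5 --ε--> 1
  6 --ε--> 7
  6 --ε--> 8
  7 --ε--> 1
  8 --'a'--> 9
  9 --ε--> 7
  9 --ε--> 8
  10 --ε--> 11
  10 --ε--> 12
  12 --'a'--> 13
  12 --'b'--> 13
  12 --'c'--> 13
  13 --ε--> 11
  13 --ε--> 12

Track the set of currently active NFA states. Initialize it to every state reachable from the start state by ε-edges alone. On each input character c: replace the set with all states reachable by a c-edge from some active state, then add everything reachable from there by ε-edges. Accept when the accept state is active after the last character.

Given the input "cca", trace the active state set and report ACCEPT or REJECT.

S₀ = ε-closure({0}) = {0,1,2,6,7,8,10,11,12}
'c' @ 1: {11,12,13}  (accept∈set)
'c' @ 2: {11,12,13}  (accept∈set)
'a' @ 3: {11,12,13}  (accept∈set)
end set {11,12,13} — state 11 in

Answer: ACCEPT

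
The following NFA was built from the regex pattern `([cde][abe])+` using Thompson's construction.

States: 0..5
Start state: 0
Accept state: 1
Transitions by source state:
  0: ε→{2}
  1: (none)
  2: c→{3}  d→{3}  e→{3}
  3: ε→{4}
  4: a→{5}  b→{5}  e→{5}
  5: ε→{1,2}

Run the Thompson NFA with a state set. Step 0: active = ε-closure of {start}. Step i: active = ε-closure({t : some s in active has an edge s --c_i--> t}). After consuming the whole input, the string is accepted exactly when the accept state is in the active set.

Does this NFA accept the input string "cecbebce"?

Answer: ACCEPT

Trace:
initial (ε-close {0}): {0,2}
'c' @ 1: {3,4}
'e' @ 2: {1,2,5}  ✓accept
'c' @ 3: {3,4}
'b' @ 4: {1,2,5}  ✓accept
'e' @ 5: {3,4}
'b' @ 6: {1,2,5}  ✓accept
'c' @ 7: {3,4}
'e' @ 8: {1,2,5}  ✓accept
final: {1,2,5}; accept 1 in set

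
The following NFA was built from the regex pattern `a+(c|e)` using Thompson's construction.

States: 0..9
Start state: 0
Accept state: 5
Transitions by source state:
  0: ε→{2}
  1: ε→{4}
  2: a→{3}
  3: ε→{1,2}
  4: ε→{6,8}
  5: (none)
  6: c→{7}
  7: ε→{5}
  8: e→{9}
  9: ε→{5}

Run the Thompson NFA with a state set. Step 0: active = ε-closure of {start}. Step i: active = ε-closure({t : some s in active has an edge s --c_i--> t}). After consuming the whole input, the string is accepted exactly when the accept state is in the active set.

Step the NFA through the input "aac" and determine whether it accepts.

initial (ε-close {0}): {0,2}
'a' @ 1: {1,2,3,4,6,8}
'a' @ 2: {1,2,3,4,6,8}
'c' @ 3: {5,7}  ✓accept
after full input: {5,7}  (accept=5 in)

Answer: ACCEPT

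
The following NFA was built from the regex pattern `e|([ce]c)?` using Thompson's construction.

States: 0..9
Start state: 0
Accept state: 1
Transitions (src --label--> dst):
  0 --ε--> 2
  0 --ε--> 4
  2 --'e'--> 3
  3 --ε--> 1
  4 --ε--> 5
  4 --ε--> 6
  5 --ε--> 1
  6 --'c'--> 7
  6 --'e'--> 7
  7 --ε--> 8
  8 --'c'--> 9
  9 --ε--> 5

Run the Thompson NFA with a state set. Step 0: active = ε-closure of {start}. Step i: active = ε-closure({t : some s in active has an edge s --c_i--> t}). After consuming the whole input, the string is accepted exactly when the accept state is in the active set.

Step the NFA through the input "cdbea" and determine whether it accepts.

start: ε-closure({0}) = {0,1,2,4,5,6}
'c' @ 1: {7,8}
'd' @ 2: {}  — dead — no transitions
rest 'bea' ignored (set empty)
after full input: {}  (accept=1 not in)

Answer: REJECT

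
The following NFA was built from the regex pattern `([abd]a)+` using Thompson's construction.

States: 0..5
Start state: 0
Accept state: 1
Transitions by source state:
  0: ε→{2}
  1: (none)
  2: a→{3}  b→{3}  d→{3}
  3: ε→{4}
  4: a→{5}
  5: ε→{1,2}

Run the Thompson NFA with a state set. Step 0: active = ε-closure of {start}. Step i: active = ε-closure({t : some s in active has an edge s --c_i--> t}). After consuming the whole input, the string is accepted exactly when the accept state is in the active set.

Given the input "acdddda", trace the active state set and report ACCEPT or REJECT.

start: ε-closure({0}) = {0,2}
'a' @ 1: {3,4}
'c' @ 2: {}  — dead — no transitions
rest 'dddda' ignored (set empty)
end set {} — state 1 not in

Answer: REJECT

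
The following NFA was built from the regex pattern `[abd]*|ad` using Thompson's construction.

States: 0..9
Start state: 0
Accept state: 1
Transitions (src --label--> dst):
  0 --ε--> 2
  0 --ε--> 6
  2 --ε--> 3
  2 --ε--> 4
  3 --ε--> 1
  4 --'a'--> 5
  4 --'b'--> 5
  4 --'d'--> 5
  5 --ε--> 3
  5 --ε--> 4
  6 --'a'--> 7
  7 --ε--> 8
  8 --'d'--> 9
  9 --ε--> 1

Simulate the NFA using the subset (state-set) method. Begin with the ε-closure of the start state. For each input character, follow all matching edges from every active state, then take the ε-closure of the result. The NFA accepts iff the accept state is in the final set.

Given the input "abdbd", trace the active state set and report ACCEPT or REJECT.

initial (ε-close {0}): {0,1,2,3,4,6}
'a' @ 1: {1,3,4,5,7,8}  ✓accept
'b' @ 2: {1,3,4,5}  ✓accept
'd' @ 3: {1,3,4,5}  ✓accept
'b' @ 4: {1,3,4,5}  ✓accept
'd' @ 5: {1,3,4,5}  ✓accept
after full input: {1,3,4,5}  (accept=1 in)

Answer: ACCEPT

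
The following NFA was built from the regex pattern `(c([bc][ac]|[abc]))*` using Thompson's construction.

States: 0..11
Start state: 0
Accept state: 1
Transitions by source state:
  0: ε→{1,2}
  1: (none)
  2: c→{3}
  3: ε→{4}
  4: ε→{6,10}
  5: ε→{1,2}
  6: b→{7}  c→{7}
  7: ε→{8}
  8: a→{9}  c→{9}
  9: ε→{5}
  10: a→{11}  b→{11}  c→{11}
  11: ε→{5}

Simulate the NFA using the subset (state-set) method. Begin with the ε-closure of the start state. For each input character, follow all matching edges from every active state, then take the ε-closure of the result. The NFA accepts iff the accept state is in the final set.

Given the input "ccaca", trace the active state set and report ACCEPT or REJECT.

initial (ε-close {0}): {0,1,2}
'c' @ 1: {3,4,6,10}
'c' @ 2: {1,2,5,7,8,11}  [accepting]
'a' @ 3: {1,2,5,9}  [accepting]
'c' @ 4: {3,4,6,10}
'a' @ 5: {1,2,5,11}  [accepting]
after full input: {1,2,5,11}  (accept=1 in)

Answer: ACCEPT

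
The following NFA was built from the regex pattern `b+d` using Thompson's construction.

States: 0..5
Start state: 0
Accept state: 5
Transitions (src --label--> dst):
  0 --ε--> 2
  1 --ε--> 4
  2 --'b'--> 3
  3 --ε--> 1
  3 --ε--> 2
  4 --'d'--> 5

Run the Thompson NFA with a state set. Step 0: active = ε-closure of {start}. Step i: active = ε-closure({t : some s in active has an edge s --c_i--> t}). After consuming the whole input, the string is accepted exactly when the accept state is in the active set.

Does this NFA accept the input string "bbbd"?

Answer: ACCEPT

Derivation:
start: ε-closure({0}) = {0,2}
'b' @ 1: {1,2,3,4}
'b' @ 2: {1,2,3,4}
'b' @ 3: {1,2,3,4}
'd' @ 4: {5}  (accept∈set)
end set {5} — state 5 in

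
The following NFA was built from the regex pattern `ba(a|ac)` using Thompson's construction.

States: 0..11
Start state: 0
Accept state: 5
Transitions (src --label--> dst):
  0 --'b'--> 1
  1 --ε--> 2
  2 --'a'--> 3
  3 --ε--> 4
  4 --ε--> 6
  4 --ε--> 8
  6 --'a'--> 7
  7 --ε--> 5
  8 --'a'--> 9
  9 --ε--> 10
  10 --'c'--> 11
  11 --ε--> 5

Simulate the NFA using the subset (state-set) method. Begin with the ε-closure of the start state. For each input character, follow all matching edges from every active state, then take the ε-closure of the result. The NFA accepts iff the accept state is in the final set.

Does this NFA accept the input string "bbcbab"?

Answer: REJECT

Trace:
initial (ε-close {0}): {0}
'b' @ 1: {1,2}
'b' @ 2: {}  — dead — no transitions
rest 'cbab' ignored (set empty)
end set {} — state 5 not in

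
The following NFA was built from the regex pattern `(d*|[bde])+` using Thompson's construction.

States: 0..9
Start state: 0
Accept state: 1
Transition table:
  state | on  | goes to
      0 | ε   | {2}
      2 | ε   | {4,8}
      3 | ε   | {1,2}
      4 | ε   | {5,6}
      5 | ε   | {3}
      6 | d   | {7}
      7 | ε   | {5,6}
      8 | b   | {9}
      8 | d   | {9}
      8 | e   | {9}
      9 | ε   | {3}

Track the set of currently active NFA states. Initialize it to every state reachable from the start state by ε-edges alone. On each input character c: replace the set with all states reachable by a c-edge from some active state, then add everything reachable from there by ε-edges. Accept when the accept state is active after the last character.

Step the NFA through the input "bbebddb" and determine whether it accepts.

initial (ε-close {0}): {0,1,2,3,4,5,6,8}
'b' @ 1: {1,2,3,4,5,6,8,9}  [accepting]
'b' @ 2: {1,2,3,4,5,6,8,9}  [accepting]
'e' @ 3: {1,2,3,4,5,6,8,9}  [accepting]
'b' @ 4: {1,2,3,4,5,6,8,9}  [accepting]
'd' @ 5: {1,2,3,4,5,6,7,8,9}  [accepting]
'd' @ 6: {1,2,3,4,5,6,7,8,9}  [accepting]
'b' @ 7: {1,2,3,4,5,6,8,9}  [accepting]
end set {1,2,3,4,5,6,8,9} — state 1 in

Answer: ACCEPT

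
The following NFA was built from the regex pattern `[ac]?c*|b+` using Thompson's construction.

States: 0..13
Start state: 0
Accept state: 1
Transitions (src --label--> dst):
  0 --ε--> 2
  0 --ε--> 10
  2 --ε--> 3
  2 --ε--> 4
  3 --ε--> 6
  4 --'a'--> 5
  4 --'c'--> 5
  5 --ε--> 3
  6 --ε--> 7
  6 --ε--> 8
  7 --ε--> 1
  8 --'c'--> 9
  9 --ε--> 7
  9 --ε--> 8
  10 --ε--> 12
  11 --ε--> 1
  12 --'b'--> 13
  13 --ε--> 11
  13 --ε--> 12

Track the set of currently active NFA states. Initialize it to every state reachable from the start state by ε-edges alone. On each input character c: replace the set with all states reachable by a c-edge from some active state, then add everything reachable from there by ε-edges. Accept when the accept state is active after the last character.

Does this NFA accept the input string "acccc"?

Answer: ACCEPT

Derivation:
S₀ = ε-closure({0}) = {0,1,2,3,4,6,7,8,10,12}
'a' @ 1: {1,3,5,6,7,8}  (accept∈set)
'c' @ 2: {1,7,8,9}  (accept∈set)
'c' @ 3: {1,7,8,9}  (accept∈set)
'c' @ 4: {1,7,8,9}  (accept∈set)
'c' @ 5: {1,7,8,9}  (accept∈set)
after full input: {1,7,8,9}  (accept=1 in)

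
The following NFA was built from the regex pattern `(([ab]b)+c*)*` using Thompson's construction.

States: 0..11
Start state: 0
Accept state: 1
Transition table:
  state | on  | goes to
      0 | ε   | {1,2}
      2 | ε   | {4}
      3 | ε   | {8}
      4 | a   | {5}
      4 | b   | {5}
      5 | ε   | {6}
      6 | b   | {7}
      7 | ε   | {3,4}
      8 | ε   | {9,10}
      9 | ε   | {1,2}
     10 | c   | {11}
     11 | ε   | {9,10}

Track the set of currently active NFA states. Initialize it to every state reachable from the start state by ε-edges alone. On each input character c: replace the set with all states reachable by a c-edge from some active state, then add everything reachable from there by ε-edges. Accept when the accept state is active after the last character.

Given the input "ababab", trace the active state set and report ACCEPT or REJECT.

Answer: ACCEPT

Steps:
initial (ε-close {0}): {0,1,2,4}
'a' @ 1: {5,6}
'b' @ 2: {1,2,3,4,7,8,9,10}  (accept∈set)
'a' @ 3: {5,6}
'b' @ 4: {1,2,3,4,7,8,9,10}  (accept∈set)
'a' @ 5: {5,6}
'b' @ 6: {1,2,3,4,7,8,9,10}  (accept∈set)
end set {1,2,3,4,7,8,9,10} — state 1 in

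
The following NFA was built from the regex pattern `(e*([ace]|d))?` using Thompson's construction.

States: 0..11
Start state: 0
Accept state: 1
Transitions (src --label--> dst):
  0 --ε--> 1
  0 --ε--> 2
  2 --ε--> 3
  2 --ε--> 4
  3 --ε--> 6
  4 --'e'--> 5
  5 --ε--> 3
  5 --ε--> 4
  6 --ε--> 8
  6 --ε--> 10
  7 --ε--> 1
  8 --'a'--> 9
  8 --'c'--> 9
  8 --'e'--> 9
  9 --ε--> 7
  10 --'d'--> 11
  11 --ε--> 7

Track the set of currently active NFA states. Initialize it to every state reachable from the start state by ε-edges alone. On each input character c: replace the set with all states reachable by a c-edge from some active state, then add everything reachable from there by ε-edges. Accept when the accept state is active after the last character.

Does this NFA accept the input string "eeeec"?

S₀ = ε-closure({0}) = {0,1,2,3,4,6,8,10}
'e' @ 1: {1,3,4,5,6,7,8,9,10}  (accept∈set)
'e' @ 2: {1,3,4,5,6,7,8,9,10}  (accept∈set)
'e' @ 3: {1,3,4,5,6,7,8,9,10}  (accept∈set)
'e' @ 4: {1,3,4,5,6,7,8,9,10}  (accept∈set)
'c' @ 5: {1,7,9}  (accept∈set)
final: {1,7,9}; accept 1 in set

Answer: ACCEPT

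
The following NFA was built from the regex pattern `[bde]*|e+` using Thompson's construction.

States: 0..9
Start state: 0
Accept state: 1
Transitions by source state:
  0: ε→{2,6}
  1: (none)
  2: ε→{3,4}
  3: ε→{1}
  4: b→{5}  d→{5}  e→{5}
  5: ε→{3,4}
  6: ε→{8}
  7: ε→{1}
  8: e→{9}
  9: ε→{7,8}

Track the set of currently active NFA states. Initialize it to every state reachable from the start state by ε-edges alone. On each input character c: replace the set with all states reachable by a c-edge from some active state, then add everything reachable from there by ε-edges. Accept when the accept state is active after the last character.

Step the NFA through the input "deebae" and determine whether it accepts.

Answer: REJECT

Derivation:
start: ε-closure({0}) = {0,1,2,3,4,6,8}
'd' @ 1: {1,3,4,5}  (accept∈set)
'e' @ 2: {1,3,4,5}  (accept∈set)
'e' @ 3: {1,3,4,5}  (accept∈set)
'b' @ 4: {1,3,4,5}  (accept∈set)
'a' @ 5: {}  — state set empty
rest 'e' ignored (set empty)
after full input: {}  (accept=1 not in)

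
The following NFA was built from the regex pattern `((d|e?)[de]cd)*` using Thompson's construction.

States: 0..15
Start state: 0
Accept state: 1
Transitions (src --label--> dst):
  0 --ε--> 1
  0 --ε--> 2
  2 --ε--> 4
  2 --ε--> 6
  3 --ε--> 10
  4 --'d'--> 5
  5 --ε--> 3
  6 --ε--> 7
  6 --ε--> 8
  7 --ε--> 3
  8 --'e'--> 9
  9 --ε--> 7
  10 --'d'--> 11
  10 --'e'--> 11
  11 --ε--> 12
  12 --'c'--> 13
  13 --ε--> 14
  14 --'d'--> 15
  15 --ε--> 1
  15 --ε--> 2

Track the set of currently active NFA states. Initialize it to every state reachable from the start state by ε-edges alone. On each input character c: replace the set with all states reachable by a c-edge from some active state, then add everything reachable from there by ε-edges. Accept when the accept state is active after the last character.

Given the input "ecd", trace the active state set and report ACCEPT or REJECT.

Answer: ACCEPT

Trace:
S₀ = ε-closure({0}) = {0,1,2,3,4,6,7,8,10}
'e' @ 1: {3,7,9,10,11,12}
'c' @ 2: {13,14}
'd' @ 3: {1,2,3,4,6,7,8,10,15}  (accept∈set)
final: {1,2,3,4,6,7,8,10,15}; accept 1 in set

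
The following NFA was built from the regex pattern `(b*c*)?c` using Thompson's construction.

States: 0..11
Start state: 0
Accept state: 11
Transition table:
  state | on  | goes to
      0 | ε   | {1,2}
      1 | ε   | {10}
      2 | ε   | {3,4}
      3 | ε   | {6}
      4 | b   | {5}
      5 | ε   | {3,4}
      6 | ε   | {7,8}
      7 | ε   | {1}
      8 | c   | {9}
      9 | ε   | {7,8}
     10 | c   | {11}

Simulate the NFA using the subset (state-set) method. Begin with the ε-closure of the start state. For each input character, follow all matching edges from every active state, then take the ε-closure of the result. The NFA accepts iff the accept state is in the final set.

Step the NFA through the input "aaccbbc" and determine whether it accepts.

Answer: REJECT

Trace:
S₀ = ε-closure({0}) = {0,1,2,3,4,6,7,8,10}
'a' @ 1: {}  — no active states
rest 'accbbc' ignored (set empty)
after full input: {}  (accept=11 not in)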